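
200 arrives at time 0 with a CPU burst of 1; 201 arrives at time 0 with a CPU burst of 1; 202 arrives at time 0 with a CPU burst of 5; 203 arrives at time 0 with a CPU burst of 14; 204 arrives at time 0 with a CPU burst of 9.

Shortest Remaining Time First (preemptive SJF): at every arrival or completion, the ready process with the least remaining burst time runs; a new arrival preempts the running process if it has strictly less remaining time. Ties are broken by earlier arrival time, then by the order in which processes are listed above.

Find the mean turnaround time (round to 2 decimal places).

11.20

Timeline: | 200 0-1 | 201 1-2 | 202 2-7 | 204 7-16 | 203 16-30 |
Completion: 200=1  201=2  202=7  203=30  204=16
Turnaround times: 200=1, 201=2, 202=7, 203=30, 204=16
Average turnaround = (1+2+7+30+16) / 5 = 56/5 = 11.20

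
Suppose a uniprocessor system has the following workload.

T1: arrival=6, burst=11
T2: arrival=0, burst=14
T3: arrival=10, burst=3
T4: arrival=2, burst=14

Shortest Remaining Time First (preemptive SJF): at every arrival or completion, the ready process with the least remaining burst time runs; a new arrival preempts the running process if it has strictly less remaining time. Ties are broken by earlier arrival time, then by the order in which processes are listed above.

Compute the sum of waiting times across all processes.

Timeline: | T2 0-10 | T3 10-13 | T2 13-17 | T1 17-28 | T4 28-42 |
Completion: T1=28  T2=17  T3=13  T4=42
Waiting = turnaround − burst: T1=11, T2=3, T3=0, T4=26
Total waiting = 11 + 3 + 0 + 26 = 40

40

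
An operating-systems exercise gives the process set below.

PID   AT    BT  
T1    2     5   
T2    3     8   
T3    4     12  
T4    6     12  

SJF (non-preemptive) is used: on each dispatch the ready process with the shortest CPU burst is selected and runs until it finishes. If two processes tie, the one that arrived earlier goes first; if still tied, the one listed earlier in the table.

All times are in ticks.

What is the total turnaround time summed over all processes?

Gantt: | idle 0-2 | T1 2-7 | T2 7-15 | T3 15-27 | T4 27-39 |
Completion: T1=7  T2=15  T3=27  T4=39
Turnaround (C−A): T1=5  T2=12  T3=23  T4=33
Turnaround = completion − arrival: T1=5, T2=12, T3=23, T4=33
Total turnaround = 5 + 12 + 23 + 33 = 73

73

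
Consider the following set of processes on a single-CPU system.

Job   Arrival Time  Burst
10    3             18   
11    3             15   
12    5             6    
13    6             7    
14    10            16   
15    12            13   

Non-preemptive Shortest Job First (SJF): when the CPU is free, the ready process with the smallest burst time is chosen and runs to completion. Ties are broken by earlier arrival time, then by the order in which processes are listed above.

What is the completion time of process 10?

78

Gantt: | idle 0-3 | 11 3-18 | 12 18-24 | 13 24-31 | 15 31-44 | 14 44-60 | 10 60-78 |
Completion: 10=78  11=18  12=24  13=31  14=60  15=44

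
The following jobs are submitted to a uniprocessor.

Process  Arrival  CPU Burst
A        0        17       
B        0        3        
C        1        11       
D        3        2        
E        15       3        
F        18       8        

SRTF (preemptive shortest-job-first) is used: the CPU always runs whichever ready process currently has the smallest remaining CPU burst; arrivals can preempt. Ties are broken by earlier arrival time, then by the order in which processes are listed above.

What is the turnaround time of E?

Gantt: | B 0-3 | D 3-5 | C 5-16 | E 16-19 | F 19-27 | A 27-44 |
Completion: A=44  B=3  C=16  D=5  E=19  F=27
Turnaround (C−A): A=44  B=3  C=15  D=2  E=4  F=9
Turnaround(E) = completion − arrival = 19 − 15 = 4

4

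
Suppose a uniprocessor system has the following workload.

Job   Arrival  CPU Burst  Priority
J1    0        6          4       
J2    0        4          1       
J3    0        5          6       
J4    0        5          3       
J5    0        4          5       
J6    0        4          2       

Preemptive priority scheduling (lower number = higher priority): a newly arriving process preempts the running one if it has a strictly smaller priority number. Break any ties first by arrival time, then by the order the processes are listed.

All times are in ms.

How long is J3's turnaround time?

Schedule: | J2 0-4 | J6 4-8 | J4 8-13 | J1 13-19 | J5 19-23 | J3 23-28 |
Completion: J1=19  J2=4  J3=28  J4=13  J5=23  J6=8
Turnaround (C−A): J1=19  J2=4  J3=28  J4=13  J5=23  J6=8
Turnaround(J3) = completion − arrival = 28 − 0 = 28

28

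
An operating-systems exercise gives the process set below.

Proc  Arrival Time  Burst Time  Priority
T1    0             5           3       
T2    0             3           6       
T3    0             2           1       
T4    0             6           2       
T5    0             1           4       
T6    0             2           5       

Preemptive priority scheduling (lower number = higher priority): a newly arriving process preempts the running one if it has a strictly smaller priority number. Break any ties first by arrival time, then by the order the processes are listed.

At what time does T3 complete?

Schedule: | T3 0-2 | T4 2-8 | T1 8-13 | T5 13-14 | T6 14-16 | T2 16-19 |
Completion: T1=13  T2=19  T3=2  T4=8  T5=14  T6=16

2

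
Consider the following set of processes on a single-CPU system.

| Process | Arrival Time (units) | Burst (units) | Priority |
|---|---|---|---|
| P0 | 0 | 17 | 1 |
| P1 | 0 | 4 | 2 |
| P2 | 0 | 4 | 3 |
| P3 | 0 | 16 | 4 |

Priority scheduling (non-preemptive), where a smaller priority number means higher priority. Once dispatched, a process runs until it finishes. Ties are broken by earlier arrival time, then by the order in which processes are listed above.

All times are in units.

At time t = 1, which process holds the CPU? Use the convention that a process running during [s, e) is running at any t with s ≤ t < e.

Gantt: | P0 0-17 | P1 17-21 | P2 21-25 | P3 25-41 |
Completion: P0=17  P1=21  P2=25  P3=41

P0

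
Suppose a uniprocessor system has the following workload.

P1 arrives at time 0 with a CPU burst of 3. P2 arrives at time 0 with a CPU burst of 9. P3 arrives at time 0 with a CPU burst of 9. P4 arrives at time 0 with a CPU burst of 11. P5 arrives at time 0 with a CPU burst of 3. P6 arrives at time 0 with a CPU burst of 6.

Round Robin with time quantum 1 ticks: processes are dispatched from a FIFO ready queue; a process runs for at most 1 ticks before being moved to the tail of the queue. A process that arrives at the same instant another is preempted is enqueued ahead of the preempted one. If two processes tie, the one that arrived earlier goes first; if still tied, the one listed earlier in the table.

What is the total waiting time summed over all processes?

135

Gantt: | P1 0-1 | P2 1-2 | P3 2-3 | P4 3-4 | P5 4-5 | P6 5-6 | P1 6-7 | P2 7-8 | P3 8-9 | P4 9-10 | P5 10-11 | P6 11-12 | P1 12-13 | P2 13-14 | P3 14-15 | P4 15-16 | P5 16-17 | P6 17-18 | P2 18-19 | P3 19-20 | P4 20-21 | P6 21-22 | P2 22-23 | P3 23-24 | P4 24-25 | P6 25-26 | P2 26-27 | P3 27-28 | P4 28-29 | P6 29-30 | P2 30-31 | P3 31-32 | P4 32-33 | P2 33-34 | P3 34-35 | P4 35-36 | P2 36-37 | P3 37-38 | P4 38-41 |
Completion: P1=13  P2=37  P3=38  P4=41  P5=17  P6=30
Turnaround (C−A): P1=13  P2=37  P3=38  P4=41  P5=17  P6=30
Waiting = turnaround − burst: P1=10, P2=28, P3=29, P4=30, P5=14, P6=24
Total waiting = 10 + 28 + 29 + 30 + 14 + 24 = 135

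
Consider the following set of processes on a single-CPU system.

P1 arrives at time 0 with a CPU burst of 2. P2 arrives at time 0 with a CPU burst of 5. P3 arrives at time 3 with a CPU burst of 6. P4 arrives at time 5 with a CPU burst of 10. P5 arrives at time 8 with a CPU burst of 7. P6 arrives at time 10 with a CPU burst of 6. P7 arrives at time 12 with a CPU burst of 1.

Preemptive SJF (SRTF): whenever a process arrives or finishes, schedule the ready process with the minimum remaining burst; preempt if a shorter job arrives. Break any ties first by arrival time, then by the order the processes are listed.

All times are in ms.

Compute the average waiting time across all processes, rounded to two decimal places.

Gantt: | P1 0-2 | P2 2-7 | P3 7-13 | P7 13-14 | P6 14-20 | P5 20-27 | P4 27-37 |
Completion: P1=2  P2=7  P3=13  P4=37  P5=27  P6=20  P7=14
Waiting times: P1=0, P2=2, P3=4, P4=22, P5=12, P6=4, P7=1
Average waiting = (0+2+4+22+12+4+1) / 7 = 45/7 = 6.43

6.43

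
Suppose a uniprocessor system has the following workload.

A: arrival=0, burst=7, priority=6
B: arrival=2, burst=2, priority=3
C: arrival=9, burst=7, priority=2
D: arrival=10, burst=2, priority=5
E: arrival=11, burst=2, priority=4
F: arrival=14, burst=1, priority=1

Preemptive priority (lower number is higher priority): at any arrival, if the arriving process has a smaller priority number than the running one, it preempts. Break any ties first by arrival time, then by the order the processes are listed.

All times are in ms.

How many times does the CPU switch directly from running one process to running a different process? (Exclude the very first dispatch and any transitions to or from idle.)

Gantt: | A 0-2 | B 2-4 | A 4-9 | C 9-14 | F 14-15 | C 15-17 | E 17-19 | D 19-21 |
Completion: A=9  B=4  C=17  D=21  E=19  F=15
Turnaround (C−A): A=9  B=2  C=8  D=11  E=8  F=1

7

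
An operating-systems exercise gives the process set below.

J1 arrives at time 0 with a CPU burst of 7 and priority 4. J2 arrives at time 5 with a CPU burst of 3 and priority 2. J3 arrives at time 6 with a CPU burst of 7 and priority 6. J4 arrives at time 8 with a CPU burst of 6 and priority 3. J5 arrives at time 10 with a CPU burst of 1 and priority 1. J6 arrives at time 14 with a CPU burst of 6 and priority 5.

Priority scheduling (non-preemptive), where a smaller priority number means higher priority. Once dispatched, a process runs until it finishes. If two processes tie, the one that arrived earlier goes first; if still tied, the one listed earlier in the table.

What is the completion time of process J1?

Timeline: | J1 0-7 | J2 7-10 | J5 10-11 | J4 11-17 | J6 17-23 | J3 23-30 |
Completion: J1=7  J2=10  J3=30  J4=17  J5=11  J6=23
Turnaround (C−A): J1=7  J2=5  J3=24  J4=9  J5=1  J6=9

7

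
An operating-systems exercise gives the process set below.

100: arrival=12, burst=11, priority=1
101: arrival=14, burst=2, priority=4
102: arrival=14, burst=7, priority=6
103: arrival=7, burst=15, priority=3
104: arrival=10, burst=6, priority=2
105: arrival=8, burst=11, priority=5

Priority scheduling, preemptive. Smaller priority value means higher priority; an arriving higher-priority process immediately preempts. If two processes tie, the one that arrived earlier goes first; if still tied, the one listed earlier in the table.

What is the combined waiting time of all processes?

124

Gantt: | idle 0-7 | 103 7-10 | 104 10-12 | 100 12-23 | 104 23-27 | 103 27-39 | 101 39-41 | 105 41-52 | 102 52-59 |
Completion: 100=23  101=41  102=59  103=39  104=27  105=52
Turnaround (C−A): 100=11  101=27  102=45  103=32  104=17  105=44
Waiting = turnaround − burst: 100=0, 101=25, 102=38, 103=17, 104=11, 105=33
Total waiting = 0 + 25 + 38 + 17 + 11 + 33 = 124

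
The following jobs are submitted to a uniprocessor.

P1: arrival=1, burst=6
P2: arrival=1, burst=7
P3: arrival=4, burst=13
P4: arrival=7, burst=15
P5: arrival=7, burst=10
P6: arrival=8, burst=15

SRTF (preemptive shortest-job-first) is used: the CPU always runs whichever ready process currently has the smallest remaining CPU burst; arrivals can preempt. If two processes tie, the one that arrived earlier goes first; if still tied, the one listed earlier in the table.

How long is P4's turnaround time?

Timeline: | idle 0-1 | P1 1-7 | P2 7-14 | P5 14-24 | P3 24-37 | P4 37-52 | P6 52-67 |
Completion: P1=7  P2=14  P3=37  P4=52  P5=24  P6=67
Turnaround (C−A): P1=6  P2=13  P3=33  P4=45  P5=17  P6=59
Turnaround(P4) = completion − arrival = 52 − 7 = 45

45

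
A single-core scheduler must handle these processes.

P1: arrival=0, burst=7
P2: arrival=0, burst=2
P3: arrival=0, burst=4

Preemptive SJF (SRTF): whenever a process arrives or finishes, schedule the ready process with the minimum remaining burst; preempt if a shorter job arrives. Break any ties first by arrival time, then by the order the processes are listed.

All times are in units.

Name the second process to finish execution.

Timeline: | P2 0-2 | P3 2-6 | P1 6-13 |
Completion: P1=13  P2=2  P3=6
Finish order: P2 → P3 → P1

P3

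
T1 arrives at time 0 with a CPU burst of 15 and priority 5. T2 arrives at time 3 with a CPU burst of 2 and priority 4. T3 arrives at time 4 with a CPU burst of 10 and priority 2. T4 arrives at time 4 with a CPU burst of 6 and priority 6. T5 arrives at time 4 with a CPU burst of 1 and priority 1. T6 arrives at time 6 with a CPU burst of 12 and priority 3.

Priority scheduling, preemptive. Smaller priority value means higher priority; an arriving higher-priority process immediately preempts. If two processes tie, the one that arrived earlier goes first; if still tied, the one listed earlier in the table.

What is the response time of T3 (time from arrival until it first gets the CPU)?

Gantt: | T1 0-3 | T2 3-4 | T5 4-5 | T3 5-15 | T6 15-27 | T2 27-28 | T1 28-40 | T4 40-46 |
Completion: T1=40  T2=28  T3=15  T4=46  T5=5  T6=27
Response(T3) = first start − arrival = 5 − 4 = 1

1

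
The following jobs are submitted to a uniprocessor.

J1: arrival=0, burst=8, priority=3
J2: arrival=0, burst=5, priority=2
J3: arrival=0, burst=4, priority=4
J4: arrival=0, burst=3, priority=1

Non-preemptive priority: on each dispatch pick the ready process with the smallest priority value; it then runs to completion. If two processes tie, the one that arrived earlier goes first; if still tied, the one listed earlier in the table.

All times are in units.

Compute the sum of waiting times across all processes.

27

Schedule: | J4 0-3 | J2 3-8 | J1 8-16 | J3 16-20 |
Completion: J1=16  J2=8  J3=20  J4=3
Turnaround (C−A): J1=16  J2=8  J3=20  J4=3
Waiting = turnaround − burst: J1=8, J2=3, J3=16, J4=0
Total waiting = 8 + 3 + 16 + 0 = 27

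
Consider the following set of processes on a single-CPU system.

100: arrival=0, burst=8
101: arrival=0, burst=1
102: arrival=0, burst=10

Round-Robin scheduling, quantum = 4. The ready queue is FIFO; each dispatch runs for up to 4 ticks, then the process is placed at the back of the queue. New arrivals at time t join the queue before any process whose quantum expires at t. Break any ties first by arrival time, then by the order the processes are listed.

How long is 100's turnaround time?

13

Gantt: | 100 0-4 | 101 4-5 | 102 5-9 | 100 9-13 | 102 13-19 |
Completion: 100=13  101=5  102=19
Turnaround(100) = completion − arrival = 13 − 0 = 13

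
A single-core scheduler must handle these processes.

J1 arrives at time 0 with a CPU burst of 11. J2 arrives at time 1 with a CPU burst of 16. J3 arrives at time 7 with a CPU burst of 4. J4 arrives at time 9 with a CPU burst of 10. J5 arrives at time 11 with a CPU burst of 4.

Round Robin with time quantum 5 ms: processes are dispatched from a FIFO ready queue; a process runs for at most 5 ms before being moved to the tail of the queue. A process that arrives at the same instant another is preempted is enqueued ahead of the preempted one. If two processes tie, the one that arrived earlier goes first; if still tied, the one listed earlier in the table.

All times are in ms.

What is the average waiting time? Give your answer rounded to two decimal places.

19.40

Gantt: | J1 0-5 | J2 5-10 | J1 10-15 | J3 15-19 | J4 19-24 | J2 24-29 | J5 29-33 | J1 33-34 | J4 34-39 | J2 39-45 |
Completion: J1=34  J2=45  J3=19  J4=39  J5=33
Turnaround (C−A): J1=34  J2=44  J3=12  J4=30  J5=22
Waiting times: J1=23, J2=28, J3=8, J4=20, J5=18
Average waiting = (23+28+8+20+18) / 5 = 97/5 = 19.40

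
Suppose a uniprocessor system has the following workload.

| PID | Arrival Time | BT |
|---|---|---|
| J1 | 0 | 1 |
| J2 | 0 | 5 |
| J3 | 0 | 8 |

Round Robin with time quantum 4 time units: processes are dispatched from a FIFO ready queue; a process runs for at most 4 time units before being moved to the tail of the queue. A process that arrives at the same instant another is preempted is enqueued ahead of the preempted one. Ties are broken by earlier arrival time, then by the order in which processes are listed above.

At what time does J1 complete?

1

Gantt: | J1 0-1 | J2 1-5 | J3 5-9 | J2 9-10 | J3 10-14 |
Completion: J1=1  J2=10  J3=14
Turnaround (C−A): J1=1  J2=10  J3=14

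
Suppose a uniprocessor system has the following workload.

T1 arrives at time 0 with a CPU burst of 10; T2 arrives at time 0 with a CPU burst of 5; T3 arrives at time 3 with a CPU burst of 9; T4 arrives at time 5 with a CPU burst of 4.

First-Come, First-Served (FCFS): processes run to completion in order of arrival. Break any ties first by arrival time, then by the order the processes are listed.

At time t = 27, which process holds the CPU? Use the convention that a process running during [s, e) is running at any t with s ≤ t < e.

T4

Timeline: | T1 0-10 | T2 10-15 | T3 15-24 | T4 24-28 |
Completion: T1=10  T2=15  T3=24  T4=28
Turnaround (C−A): T1=10  T2=15  T3=21  T4=23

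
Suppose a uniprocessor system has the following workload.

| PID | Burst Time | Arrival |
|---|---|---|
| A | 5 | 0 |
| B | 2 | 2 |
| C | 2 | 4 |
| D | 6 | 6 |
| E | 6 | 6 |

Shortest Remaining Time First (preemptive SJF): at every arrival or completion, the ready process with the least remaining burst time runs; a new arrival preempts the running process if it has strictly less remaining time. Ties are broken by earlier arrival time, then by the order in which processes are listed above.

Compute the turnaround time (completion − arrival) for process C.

Timeline: | A 0-2 | B 2-4 | C 4-6 | A 6-9 | D 9-15 | E 15-21 |
Completion: A=9  B=4  C=6  D=15  E=21
Turnaround (C−A): A=9  B=2  C=2  D=9  E=15
Turnaround(C) = completion − arrival = 6 − 4 = 2

2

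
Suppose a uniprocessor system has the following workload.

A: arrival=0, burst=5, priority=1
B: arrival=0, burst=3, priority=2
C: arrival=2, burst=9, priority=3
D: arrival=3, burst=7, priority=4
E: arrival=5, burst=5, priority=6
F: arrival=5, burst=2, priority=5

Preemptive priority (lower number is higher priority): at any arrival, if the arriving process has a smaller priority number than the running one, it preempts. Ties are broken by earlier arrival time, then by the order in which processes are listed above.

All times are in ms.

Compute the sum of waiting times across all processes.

Gantt: | A 0-5 | B 5-8 | C 8-17 | D 17-24 | F 24-26 | E 26-31 |
Completion: A=5  B=8  C=17  D=24  E=31  F=26
Turnaround (C−A): A=5  B=8  C=15  D=21  E=26  F=21
Waiting = turnaround − burst: A=0, B=5, C=6, D=14, E=21, F=19
Total waiting = 0 + 5 + 6 + 14 + 21 + 19 = 65

65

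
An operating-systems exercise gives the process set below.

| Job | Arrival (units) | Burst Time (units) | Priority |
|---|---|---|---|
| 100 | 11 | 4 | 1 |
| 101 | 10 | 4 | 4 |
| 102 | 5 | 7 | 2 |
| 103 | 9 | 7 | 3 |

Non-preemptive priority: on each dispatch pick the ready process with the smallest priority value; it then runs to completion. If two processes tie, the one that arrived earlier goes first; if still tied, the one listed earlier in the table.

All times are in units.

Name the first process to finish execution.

102

Timeline: | idle 0-5 | 102 5-12 | 100 12-16 | 103 16-23 | 101 23-27 |
Completion: 100=16  101=27  102=12  103=23
Finish order: 102 → 100 → 103 → 101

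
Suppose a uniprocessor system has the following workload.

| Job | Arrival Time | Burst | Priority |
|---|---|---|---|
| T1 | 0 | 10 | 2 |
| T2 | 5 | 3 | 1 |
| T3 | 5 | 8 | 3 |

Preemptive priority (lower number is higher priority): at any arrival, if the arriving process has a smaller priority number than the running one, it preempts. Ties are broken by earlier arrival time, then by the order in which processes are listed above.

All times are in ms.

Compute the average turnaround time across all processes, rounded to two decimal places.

10.67

Schedule: | T1 0-5 | T2 5-8 | T1 8-13 | T3 13-21 |
Completion: T1=13  T2=8  T3=21
Turnaround (C−A): T1=13  T2=3  T3=16
Turnaround times: T1=13, T2=3, T3=16
Average turnaround = (13+3+16) / 3 = 32/3 = 10.67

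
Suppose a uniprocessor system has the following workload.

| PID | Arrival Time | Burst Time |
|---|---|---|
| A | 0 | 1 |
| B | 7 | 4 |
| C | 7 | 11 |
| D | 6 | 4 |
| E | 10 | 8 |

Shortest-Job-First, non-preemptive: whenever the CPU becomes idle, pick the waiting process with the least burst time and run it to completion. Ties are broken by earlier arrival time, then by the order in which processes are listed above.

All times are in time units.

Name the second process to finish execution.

D

Gantt: | A 0-1 | idle 1-6 | D 6-10 | B 10-14 | E 14-22 | C 22-33 |
Completion: A=1  B=14  C=33  D=10  E=22
Finish order: A → D → B → E → C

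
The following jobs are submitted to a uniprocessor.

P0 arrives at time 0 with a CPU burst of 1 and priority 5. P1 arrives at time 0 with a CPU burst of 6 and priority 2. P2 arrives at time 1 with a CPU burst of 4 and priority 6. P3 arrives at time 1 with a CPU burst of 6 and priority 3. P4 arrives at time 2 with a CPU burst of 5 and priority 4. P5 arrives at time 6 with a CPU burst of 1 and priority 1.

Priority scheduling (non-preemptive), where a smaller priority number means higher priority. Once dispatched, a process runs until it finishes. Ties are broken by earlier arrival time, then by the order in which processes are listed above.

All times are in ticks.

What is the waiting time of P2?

18

Schedule: | P1 0-6 | P5 6-7 | P3 7-13 | P4 13-18 | P0 18-19 | P2 19-23 |
Completion: P0=19  P1=6  P2=23  P3=13  P4=18  P5=7
Waiting(P2) = turnaround − burst = 22 − 4 = 18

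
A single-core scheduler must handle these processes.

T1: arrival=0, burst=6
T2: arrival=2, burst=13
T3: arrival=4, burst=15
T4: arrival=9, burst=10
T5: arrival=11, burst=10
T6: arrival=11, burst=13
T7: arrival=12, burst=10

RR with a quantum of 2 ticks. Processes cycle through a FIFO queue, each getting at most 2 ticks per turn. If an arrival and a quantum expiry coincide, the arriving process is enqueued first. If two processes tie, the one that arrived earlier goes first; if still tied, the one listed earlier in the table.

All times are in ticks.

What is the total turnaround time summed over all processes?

383

Timeline: | T1 0-2 | T2 2-4 | T1 4-6 | T3 6-8 | T2 8-10 | T1 10-12 | T3 12-14 | T4 14-16 | T2 16-18 | T5 18-20 | T6 20-22 | T7 22-24 | T3 24-26 | T4 26-28 | T2 28-30 | T5 30-32 | T6 32-34 | T7 34-36 | T3 36-38 | T4 38-40 | T2 40-42 | T5 42-44 | T6 44-46 | T7 46-48 | T3 48-50 | T4 50-52 | T2 52-54 | T5 54-56 | T6 56-58 | T7 58-60 | T3 60-62 | T4 62-64 | T2 64-65 | T5 65-67 | T6 67-69 | T7 69-71 | T3 71-73 | T6 73-75 | T3 75-76 | T6 76-77 |
Completion: T1=12  T2=65  T3=76  T4=64  T5=67  T6=77  T7=71
Turnaround (C−A): T1=12  T2=63  T3=72  T4=55  T5=56  T6=66  T7=59
Turnaround = completion − arrival: T1=12, T2=63, T3=72, T4=55, T5=56, T6=66, T7=59
Total turnaround = 12 + 63 + 72 + 55 + 56 + 66 + 59 = 383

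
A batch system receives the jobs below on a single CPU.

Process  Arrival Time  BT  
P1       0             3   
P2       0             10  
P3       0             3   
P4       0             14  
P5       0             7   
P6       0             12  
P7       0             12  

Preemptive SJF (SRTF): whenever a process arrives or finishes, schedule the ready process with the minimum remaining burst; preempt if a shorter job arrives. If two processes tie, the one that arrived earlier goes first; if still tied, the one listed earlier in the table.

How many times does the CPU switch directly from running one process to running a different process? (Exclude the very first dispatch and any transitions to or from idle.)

Schedule: | P1 0-3 | P3 3-6 | P5 6-13 | P2 13-23 | P6 23-35 | P7 35-47 | P4 47-61 |
Completion: P1=3  P2=23  P3=6  P4=61  P5=13  P6=35  P7=47
Turnaround (C−A): P1=3  P2=23  P3=6  P4=61  P5=13  P6=35  P7=47

6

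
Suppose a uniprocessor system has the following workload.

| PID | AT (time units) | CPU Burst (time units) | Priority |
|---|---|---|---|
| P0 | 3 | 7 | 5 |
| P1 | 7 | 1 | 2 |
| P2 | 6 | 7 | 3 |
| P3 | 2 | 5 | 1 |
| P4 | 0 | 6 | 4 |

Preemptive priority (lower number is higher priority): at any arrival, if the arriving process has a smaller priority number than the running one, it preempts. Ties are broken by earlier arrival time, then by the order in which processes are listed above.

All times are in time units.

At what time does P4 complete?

19

Timeline: | P4 0-2 | P3 2-7 | P1 7-8 | P2 8-15 | P4 15-19 | P0 19-26 |
Completion: P0=26  P1=8  P2=15  P3=7  P4=19
Turnaround (C−A): P0=23  P1=1  P2=9  P3=5  P4=19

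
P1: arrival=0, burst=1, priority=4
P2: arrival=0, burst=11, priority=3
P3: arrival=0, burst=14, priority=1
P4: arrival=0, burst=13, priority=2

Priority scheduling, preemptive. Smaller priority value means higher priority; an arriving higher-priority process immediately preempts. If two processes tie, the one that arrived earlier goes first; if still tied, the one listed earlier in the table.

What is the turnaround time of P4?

Schedule: | P3 0-14 | P4 14-27 | P2 27-38 | P1 38-39 |
Completion: P1=39  P2=38  P3=14  P4=27
Turnaround(P4) = completion − arrival = 27 − 0 = 27

27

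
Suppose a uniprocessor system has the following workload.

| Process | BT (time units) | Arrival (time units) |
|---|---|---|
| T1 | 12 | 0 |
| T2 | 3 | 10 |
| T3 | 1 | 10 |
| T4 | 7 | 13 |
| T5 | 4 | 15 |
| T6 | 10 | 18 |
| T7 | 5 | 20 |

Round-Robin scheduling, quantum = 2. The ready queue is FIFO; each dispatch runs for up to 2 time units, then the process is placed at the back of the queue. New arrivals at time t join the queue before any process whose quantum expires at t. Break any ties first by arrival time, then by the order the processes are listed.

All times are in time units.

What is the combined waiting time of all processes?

Timeline: | T1 0-10 | T2 10-12 | T3 12-13 | T1 13-15 | T2 15-16 | T4 16-18 | T5 18-20 | T6 20-22 | T4 22-24 | T7 24-26 | T5 26-28 | T6 28-30 | T4 30-32 | T7 32-34 | T6 34-36 | T4 36-37 | T7 37-38 | T6 38-42 |
Completion: T1=15  T2=16  T3=13  T4=37  T5=28  T6=42  T7=38
Turnaround (C−A): T1=15  T2=6  T3=3  T4=24  T5=13  T6=24  T7=18
Waiting = turnaround − burst: T1=3, T2=3, T3=2, T4=17, T5=9, T6=14, T7=13
Total waiting = 3 + 3 + 2 + 17 + 9 + 14 + 13 = 61

61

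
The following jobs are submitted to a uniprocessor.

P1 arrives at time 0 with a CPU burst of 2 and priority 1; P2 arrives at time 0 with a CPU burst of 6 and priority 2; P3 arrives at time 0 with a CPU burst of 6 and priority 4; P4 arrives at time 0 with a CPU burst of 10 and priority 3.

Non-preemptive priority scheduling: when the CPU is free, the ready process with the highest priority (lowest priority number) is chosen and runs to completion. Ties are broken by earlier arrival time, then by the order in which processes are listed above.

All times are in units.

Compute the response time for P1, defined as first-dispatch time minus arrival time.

Schedule: | P1 0-2 | P2 2-8 | P4 8-18 | P3 18-24 |
Completion: P1=2  P2=8  P3=24  P4=18
Response(P1) = first start − arrival = 0 − 0 = 0

0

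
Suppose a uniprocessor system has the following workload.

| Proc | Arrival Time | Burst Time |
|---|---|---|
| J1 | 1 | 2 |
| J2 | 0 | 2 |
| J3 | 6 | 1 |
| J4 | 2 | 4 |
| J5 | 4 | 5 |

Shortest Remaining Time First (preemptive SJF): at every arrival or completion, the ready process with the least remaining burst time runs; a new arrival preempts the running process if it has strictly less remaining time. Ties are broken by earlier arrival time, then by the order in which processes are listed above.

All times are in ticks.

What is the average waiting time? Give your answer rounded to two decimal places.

Schedule: | J2 0-2 | J1 2-4 | J4 4-6 | J3 6-7 | J4 7-9 | J5 9-14 |
Completion: J1=4  J2=2  J3=7  J4=9  J5=14
Waiting times: J1=1, J2=0, J3=0, J4=3, J5=5
Average waiting = (1+0+0+3+5) / 5 = 9/5 = 1.80

1.80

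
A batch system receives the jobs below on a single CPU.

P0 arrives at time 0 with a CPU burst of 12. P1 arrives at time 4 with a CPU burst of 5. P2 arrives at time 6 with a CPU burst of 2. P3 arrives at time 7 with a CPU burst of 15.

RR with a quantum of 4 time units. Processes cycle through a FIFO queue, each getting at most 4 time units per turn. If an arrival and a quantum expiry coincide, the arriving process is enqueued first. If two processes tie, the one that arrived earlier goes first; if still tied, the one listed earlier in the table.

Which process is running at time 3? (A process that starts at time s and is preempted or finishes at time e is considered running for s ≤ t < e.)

Gantt: | P0 0-4 | P1 4-8 | P0 8-12 | P2 12-14 | P3 14-18 | P1 18-19 | P0 19-23 | P3 23-34 |
Completion: P0=23  P1=19  P2=14  P3=34
Turnaround (C−A): P0=23  P1=15  P2=8  P3=27

P0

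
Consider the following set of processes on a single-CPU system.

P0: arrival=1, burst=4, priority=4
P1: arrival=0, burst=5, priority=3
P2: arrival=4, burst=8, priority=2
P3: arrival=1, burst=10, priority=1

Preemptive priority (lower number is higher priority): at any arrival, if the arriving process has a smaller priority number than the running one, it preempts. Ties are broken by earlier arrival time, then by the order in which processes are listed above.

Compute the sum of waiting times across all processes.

Schedule: | P1 0-1 | P3 1-11 | P2 11-19 | P1 19-23 | P0 23-27 |
Completion: P0=27  P1=23  P2=19  P3=11
Waiting = turnaround − burst: P0=22, P1=18, P2=7, P3=0
Total waiting = 22 + 18 + 7 + 0 = 47

47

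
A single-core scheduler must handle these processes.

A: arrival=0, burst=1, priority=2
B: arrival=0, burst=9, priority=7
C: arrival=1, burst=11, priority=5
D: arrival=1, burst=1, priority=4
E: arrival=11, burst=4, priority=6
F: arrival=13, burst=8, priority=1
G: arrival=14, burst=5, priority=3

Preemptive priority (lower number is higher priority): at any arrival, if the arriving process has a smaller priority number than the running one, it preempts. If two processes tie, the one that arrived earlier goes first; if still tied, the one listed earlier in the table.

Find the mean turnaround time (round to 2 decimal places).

Gantt: | A 0-1 | D 1-2 | C 2-13 | F 13-21 | G 21-26 | E 26-30 | B 30-39 |
Completion: A=1  B=39  C=13  D=2  E=30  F=21  G=26
Turnaround times: A=1, B=39, C=12, D=1, E=19, F=8, G=12
Average turnaround = (1+39+12+1+19+8+12) / 7 = 92/7 = 13.14

13.14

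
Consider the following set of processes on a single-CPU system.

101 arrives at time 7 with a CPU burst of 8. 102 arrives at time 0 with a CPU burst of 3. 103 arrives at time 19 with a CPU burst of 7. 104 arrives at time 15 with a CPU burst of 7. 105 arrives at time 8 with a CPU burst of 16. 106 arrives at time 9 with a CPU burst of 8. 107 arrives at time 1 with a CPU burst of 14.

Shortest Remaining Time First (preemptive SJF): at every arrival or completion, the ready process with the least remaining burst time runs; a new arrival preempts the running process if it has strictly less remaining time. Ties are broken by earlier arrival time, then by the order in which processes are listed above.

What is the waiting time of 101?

0

Gantt: | 102 0-3 | 107 3-7 | 101 7-15 | 104 15-22 | 103 22-29 | 106 29-37 | 107 37-47 | 105 47-63 |
Completion: 101=15  102=3  103=29  104=22  105=63  106=37  107=47
Waiting(101) = turnaround − burst = 8 − 8 = 0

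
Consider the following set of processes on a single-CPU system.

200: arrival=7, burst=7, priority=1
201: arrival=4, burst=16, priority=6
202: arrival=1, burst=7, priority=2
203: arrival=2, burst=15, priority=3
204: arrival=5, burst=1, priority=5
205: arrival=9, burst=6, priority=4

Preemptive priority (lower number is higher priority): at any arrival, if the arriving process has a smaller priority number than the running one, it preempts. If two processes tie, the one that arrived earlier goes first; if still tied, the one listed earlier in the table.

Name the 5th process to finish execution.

204

Timeline: | idle 0-1 | 202 1-7 | 200 7-14 | 202 14-15 | 203 15-30 | 205 30-36 | 204 36-37 | 201 37-53 |
Completion: 200=14  201=53  202=15  203=30  204=37  205=36
Turnaround (C−A): 200=7  201=49  202=14  203=28  204=32  205=27
Finish order: 200 → 202 → 203 → 205 → 204 → 201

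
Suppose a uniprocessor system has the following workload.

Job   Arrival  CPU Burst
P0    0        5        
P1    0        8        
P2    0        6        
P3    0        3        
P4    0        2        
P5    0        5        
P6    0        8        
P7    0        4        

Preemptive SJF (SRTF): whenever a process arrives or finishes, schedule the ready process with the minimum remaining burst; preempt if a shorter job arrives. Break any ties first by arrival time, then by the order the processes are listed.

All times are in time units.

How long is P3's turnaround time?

Gantt: | P4 0-2 | P3 2-5 | P7 5-9 | P0 9-14 | P5 14-19 | P2 19-25 | P1 25-33 | P6 33-41 |
Completion: P0=14  P1=33  P2=25  P3=5  P4=2  P5=19  P6=41  P7=9
Turnaround(P3) = completion − arrival = 5 − 0 = 5

5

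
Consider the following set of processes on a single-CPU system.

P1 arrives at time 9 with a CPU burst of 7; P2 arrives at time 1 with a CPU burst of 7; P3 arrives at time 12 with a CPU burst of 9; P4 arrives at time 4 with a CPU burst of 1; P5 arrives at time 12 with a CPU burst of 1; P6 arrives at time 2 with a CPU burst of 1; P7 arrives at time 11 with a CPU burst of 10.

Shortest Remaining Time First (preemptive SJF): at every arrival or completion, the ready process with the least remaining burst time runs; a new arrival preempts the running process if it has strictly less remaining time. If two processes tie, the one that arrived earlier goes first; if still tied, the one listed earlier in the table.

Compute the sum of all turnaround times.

Gantt: | idle 0-1 | P2 1-2 | P6 2-3 | P2 3-4 | P4 4-5 | P2 5-10 | P1 10-12 | P5 12-13 | P1 13-18 | P3 18-27 | P7 27-37 |
Completion: P1=18  P2=10  P3=27  P4=5  P5=13  P6=3  P7=37
Turnaround = completion − arrival: P1=9, P2=9, P3=15, P4=1, P5=1, P6=1, P7=26
Total turnaround = 9 + 9 + 15 + 1 + 1 + 1 + 26 = 62

62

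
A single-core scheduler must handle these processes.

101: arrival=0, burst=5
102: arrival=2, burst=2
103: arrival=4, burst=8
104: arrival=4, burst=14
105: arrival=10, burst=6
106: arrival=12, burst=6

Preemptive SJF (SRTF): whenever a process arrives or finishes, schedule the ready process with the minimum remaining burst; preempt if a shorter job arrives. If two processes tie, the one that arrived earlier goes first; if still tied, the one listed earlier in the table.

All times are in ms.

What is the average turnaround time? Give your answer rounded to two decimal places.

Timeline: | 101 0-2 | 102 2-4 | 101 4-7 | 103 7-15 | 105 15-21 | 106 21-27 | 104 27-41 |
Completion: 101=7  102=4  103=15  104=41  105=21  106=27
Turnaround (C−A): 101=7  102=2  103=11  104=37  105=11  106=15
Turnaround times: 101=7, 102=2, 103=11, 104=37, 105=11, 106=15
Average turnaround = (7+2+11+37+11+15) / 6 = 83/6 = 13.83

13.83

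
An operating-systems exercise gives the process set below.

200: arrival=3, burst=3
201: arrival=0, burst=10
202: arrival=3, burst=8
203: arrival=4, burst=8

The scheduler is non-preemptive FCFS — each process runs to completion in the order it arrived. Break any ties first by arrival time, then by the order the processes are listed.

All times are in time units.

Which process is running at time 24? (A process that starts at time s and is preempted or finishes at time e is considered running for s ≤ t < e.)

Timeline: | 201 0-10 | 200 10-13 | 202 13-21 | 203 21-29 |
Completion: 200=13  201=10  202=21  203=29

203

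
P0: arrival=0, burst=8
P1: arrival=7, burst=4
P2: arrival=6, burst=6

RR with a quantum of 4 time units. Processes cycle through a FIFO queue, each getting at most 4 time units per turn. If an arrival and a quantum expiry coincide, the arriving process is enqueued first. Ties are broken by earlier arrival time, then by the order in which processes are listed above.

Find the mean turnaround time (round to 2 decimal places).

Gantt: | P0 0-8 | P2 8-12 | P1 12-16 | P2 16-18 |
Completion: P0=8  P1=16  P2=18
Turnaround (C−A): P0=8  P1=9  P2=12
Turnaround times: P0=8, P1=9, P2=12
Average turnaround = (8+9+12) / 3 = 29/3 = 9.67

9.67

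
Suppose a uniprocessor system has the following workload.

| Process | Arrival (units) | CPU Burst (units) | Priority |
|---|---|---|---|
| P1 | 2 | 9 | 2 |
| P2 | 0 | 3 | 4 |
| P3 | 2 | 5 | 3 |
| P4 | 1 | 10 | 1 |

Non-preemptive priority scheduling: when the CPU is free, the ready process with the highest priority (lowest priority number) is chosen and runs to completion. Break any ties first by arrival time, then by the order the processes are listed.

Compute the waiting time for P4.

Schedule: | P2 0-3 | P4 3-13 | P1 13-22 | P3 22-27 |
Completion: P1=22  P2=3  P3=27  P4=13
Turnaround (C−A): P1=20  P2=3  P3=25  P4=12
Waiting(P4) = turnaround − burst = 12 − 10 = 2

2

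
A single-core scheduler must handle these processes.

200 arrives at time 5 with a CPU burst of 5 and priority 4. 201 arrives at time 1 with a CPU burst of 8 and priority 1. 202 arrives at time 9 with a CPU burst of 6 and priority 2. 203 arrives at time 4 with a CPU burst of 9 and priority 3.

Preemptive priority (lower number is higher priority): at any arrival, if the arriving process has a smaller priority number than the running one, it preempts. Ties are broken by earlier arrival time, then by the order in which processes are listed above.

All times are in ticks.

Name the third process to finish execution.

Schedule: | idle 0-1 | 201 1-9 | 202 9-15 | 203 15-24 | 200 24-29 |
Completion: 200=29  201=9  202=15  203=24
Finish order: 201 → 202 → 203 → 200

203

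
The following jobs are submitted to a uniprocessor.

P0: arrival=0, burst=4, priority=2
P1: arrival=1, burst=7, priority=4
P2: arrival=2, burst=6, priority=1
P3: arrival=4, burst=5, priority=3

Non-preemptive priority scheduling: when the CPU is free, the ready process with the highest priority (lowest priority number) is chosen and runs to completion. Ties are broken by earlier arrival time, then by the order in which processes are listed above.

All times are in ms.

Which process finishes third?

Schedule: | P0 0-4 | P2 4-10 | P3 10-15 | P1 15-22 |
Completion: P0=4  P1=22  P2=10  P3=15
Finish order: P0 → P2 → P3 → P1

P3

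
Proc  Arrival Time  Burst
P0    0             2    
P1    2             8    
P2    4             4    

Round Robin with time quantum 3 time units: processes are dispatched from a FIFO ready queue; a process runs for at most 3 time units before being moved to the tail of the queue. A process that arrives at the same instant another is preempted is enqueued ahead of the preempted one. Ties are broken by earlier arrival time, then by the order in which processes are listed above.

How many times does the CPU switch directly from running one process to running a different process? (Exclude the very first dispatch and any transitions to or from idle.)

5

Timeline: | P0 0-2 | P1 2-5 | P2 5-8 | P1 8-11 | P2 11-12 | P1 12-14 |
Completion: P0=2  P1=14  P2=12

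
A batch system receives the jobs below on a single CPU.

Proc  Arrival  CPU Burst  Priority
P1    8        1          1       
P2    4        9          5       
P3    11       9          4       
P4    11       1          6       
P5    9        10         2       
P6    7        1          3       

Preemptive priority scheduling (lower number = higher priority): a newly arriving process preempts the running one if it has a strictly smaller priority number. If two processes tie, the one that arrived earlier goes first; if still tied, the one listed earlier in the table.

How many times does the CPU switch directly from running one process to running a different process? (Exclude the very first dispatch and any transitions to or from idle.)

Schedule: | idle 0-4 | P2 4-7 | P6 7-8 | P1 8-9 | P5 9-19 | P3 19-28 | P2 28-34 | P4 34-35 |
Completion: P1=9  P2=34  P3=28  P4=35  P5=19  P6=8
Turnaround (C−A): P1=1  P2=30  P3=17  P4=24  P5=10  P6=1

6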